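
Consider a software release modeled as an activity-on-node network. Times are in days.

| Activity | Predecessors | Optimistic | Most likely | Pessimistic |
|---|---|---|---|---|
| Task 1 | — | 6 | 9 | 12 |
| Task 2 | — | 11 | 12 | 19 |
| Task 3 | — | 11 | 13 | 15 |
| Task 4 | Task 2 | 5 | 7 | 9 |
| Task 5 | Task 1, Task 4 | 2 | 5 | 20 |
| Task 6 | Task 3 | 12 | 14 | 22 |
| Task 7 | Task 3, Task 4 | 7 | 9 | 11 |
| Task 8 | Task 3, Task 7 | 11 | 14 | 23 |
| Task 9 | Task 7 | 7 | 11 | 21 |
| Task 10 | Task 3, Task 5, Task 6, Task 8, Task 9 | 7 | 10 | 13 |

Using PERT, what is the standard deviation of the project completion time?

te_Task 1 = (6 + 4·9 + 12)/6 = 54/6 = 9; σ²_Task 1 = ((12−6)/6)² = 1.000
te_Task 2 = (11 + 4·12 + 19)/6 = 78/6 = 13; σ²_Task 2 = ((19−11)/6)² = 1.778
te_Task 3 = (11 + 4·13 + 15)/6 = 78/6 = 13; σ²_Task 3 = ((15−11)/6)² = 0.444
te_Task 4 = (5 + 4·7 + 9)/6 = 42/6 = 7; σ²_Task 4 = ((9−5)/6)² = 0.444
te_Task 5 = (2 + 4·5 + 20)/6 = 42/6 = 7; σ²_Task 5 = ((20−2)/6)² = 9.000
te_Task 6 = (12 + 4·14 + 22)/6 = 90/6 = 15; σ²_Task 6 = ((22−12)/6)² = 2.778
te_Task 7 = (7 + 4·9 + 11)/6 = 54/6 = 9; σ²_Task 7 = ((11−7)/6)² = 0.444
te_Task 8 = (11 + 4·14 + 23)/6 = 90/6 = 15; σ²_Task 8 = ((23−11)/6)² = 4.000
te_Task 9 = (7 + 4·11 + 21)/6 = 72/6 = 12; σ²_Task 9 = ((21−7)/6)² = 5.444
te_Task 10 = (7 + 4·10 + 13)/6 = 60/6 = 10; σ²_Task 10 = ((13−7)/6)² = 1.000

Forward pass:
ES_Task 1 = 0; EF_Task 1 = 9
ES_Task 2 = 0; EF_Task 2 = 13
ES_Task 3 = 0; EF_Task 3 = 13
ES_Task 4 = 13; EF_Task 4 = 13+7 = 20
ES_Task 5 = max(EF_Task 1=9, EF_Task 4=20) = 20; EF_Task 5 = 20+7 = 27
ES_Task 6 = 13; EF_Task 6 = 13+15 = 28
ES_Task 7 = max(EF_Task 3=13, EF_Task 4=20) = 20; EF_Task 7 = 20+9 = 29
ES_Task 8 = max(EF_Task 3=13, EF_Task 7=29) = 29; EF_Task 8 = 29+15 = 44
ES_Task 9 = 29; EF_Task 9 = 29+12 = 41
ES_Task 10 = max(EF_Task 3=13, EF_Task 5=27, EF_Task 6=28, EF_Task 8=44, EF_Task 9=41) = 44; EF_Task 10 = 44+10 = 54
Expected project duration μ = 54 days. Critical path: Task 2 → Task 4 → Task 7 → Task 8 → Task 10.

Variance along critical path = 1.778 + 0.444 + 0.444 + 4.000 + 1.000 = 7.667
σ = √7.667 = 2.769 days

2.77 days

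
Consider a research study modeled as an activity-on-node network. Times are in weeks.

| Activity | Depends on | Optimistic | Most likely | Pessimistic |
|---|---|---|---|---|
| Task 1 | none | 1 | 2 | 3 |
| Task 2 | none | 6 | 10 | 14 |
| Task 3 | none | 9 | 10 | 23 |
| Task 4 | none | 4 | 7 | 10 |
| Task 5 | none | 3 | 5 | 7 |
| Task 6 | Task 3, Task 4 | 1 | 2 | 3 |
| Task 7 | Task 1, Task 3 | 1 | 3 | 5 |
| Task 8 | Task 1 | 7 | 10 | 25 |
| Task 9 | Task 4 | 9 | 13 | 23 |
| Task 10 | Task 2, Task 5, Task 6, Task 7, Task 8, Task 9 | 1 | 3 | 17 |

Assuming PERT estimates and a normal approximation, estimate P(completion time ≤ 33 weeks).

te_Task 1 = (1 + 4·2 + 3)/6 = 12/6 = 2; σ²_Task 1 = ((3−1)/6)² = 0.111
te_Task 2 = (6 + 4·10 + 14)/6 = 60/6 = 10; σ²_Task 2 = ((14−6)/6)² = 1.778
te_Task 3 = (9 + 4·10 + 23)/6 = 72/6 = 12; σ²_Task 3 = ((23−9)/6)² = 5.444
te_Task 4 = (4 + 4·7 + 10)/6 = 42/6 = 7; σ²_Task 4 = ((10−4)/6)² = 1.000
te_Task 5 = (3 + 4·5 + 7)/6 = 30/6 = 5; σ²_Task 5 = ((7−3)/6)² = 0.444
te_Task 6 = (1 + 4·2 + 3)/6 = 12/6 = 2; σ²_Task 6 = ((3−1)/6)² = 0.111
te_Task 7 = (1 + 4·3 + 5)/6 = 18/6 = 3; σ²_Task 7 = ((5−1)/6)² = 0.444
te_Task 8 = (7 + 4·10 + 25)/6 = 72/6 = 12; σ²_Task 8 = ((25−7)/6)² = 9.000
te_Task 9 = (9 + 4·13 + 23)/6 = 84/6 = 14; σ²_Task 9 = ((23−9)/6)² = 5.444
te_Task 10 = (1 + 4·3 + 17)/6 = 30/6 = 5; σ²_Task 10 = ((17−1)/6)² = 7.111

Forward pass:
ES_Task 1 = 0; EF_Task 1 = 2
ES_Task 2 = 0; EF_Task 2 = 10
ES_Task 3 = 0; EF_Task 3 = 12
ES_Task 4 = 0; EF_Task 4 = 7
ES_Task 5 = 0; EF_Task 5 = 5
ES_Task 6 = max(EF_Task 3=12, EF_Task 4=7) = 12; EF_Task 6 = 12+2 = 14
ES_Task 7 = max(EF_Task 1=2, EF_Task 3=12) = 12; EF_Task 7 = 12+3 = 15
ES_Task 8 = 2; EF_Task 8 = 2+12 = 14
ES_Task 9 = 7; EF_Task 9 = 7+14 = 21
ES_Task 10 = max(EF_Task 2=10, EF_Task 5=5, EF_Task 6=14, EF_Task 7=15, EF_Task 8=14, EF_Task 9=21) = 21; EF_Task 10 = 21+5 = 26
Expected project duration μ = 26 weeks. Critical path: Task 4 → Task 9 → Task 10.

Variance along critical path = 1.000 + 5.444 + 7.111 = 13.556; σ = √13.556 = 3.682 weeks.
Z = (33 − 26) / 3.682 = 1.901
P(T ≤ 33) = Φ(1.901) ≈ 0.971

0.971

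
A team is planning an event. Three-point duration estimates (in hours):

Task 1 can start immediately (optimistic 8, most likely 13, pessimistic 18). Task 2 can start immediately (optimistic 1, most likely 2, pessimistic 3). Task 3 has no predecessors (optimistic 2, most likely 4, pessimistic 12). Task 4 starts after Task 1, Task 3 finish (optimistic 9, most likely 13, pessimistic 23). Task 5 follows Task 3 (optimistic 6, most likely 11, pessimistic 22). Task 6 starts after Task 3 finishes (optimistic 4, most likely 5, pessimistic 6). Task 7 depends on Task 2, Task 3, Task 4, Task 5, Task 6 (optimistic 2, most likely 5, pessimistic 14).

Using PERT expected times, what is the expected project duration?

te_Task 1 = (8 + 4·13 + 18)/6 = 78/6 = 13
te_Task 2 = (1 + 4·2 + 3)/6 = 12/6 = 2
te_Task 3 = (2 + 4·4 + 12)/6 = 30/6 = 5
te_Task 4 = (9 + 4·13 + 23)/6 = 84/6 = 14
te_Task 5 = (6 + 4·11 + 22)/6 = 72/6 = 12
te_Task 6 = (4 + 4·5 + 6)/6 = 30/6 = 5
te_Task 7 = (2 + 4·5 + 14)/6 = 36/6 = 6

Forward pass:
ES_Task 1 = 0; EF_Task 1 = 13
ES_Task 2 = 0; EF_Task 2 = 2
ES_Task 3 = 0; EF_Task 3 = 5
ES_Task 4 = max(EF_Task 1=13, EF_Task 3=5) = 13; EF_Task 4 = 13+14 = 27
ES_Task 5 = 5; EF_Task 5 = 5+12 = 17
ES_Task 6 = 5; EF_Task 6 = 5+5 = 10
ES_Task 7 = max(EF_Task 2=2, EF_Task 3=5, EF_Task 4=27, EF_Task 5=17, EF_Task 6=10) = 27; EF_Task 7 = 27+6 = 33
Expected project duration μ = 33 hours. Critical path: Task 1 → Task 4 → Task 7.

33 hours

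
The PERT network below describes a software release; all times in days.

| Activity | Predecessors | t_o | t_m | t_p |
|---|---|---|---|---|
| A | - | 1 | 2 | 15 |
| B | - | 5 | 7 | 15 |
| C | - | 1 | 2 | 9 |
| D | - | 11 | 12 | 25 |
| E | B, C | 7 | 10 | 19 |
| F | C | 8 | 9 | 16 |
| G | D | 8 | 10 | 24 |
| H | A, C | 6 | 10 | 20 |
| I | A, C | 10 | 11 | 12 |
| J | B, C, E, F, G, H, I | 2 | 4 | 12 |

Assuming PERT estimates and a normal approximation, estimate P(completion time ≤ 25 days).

te_A = (1 + 4·2 + 15)/6 = 24/6 = 4; σ²_A = ((15−1)/6)² = 5.444
te_B = (5 + 4·7 + 15)/6 = 48/6 = 8; σ²_B = ((15−5)/6)² = 2.778
te_C = (1 + 4·2 + 9)/6 = 18/6 = 3; σ²_C = ((9−1)/6)² = 1.778
te_D = (11 + 4·12 + 25)/6 = 84/6 = 14; σ²_D = ((25−11)/6)² = 5.444
te_E = (7 + 4·10 + 19)/6 = 66/6 = 11; σ²_E = ((19−7)/6)² = 4.000
te_F = (8 + 4·9 + 16)/6 = 60/6 = 10; σ²_F = ((16−8)/6)² = 1.778
te_G = (8 + 4·10 + 24)/6 = 72/6 = 12; σ²_G = ((24−8)/6)² = 7.111
te_H = (6 + 4·10 + 20)/6 = 66/6 = 11; σ²_H = ((20−6)/6)² = 5.444
te_I = (10 + 4·11 + 12)/6 = 66/6 = 11; σ²_I = ((12−10)/6)² = 0.111
te_J = (2 + 4·4 + 12)/6 = 30/6 = 5; σ²_J = ((12−2)/6)² = 2.778

Forward pass:
ES_A = 0; EF_A = 4
ES_B = 0; EF_B = 8
ES_C = 0; EF_C = 3
ES_D = 0; EF_D = 14
ES_E = max(EF_B=8, EF_C=3) = 8; EF_E = 8+11 = 19
ES_F = 3; EF_F = 3+10 = 13
ES_G = 14; EF_G = 14+12 = 26
ES_H = max(EF_A=4, EF_C=3) = 4; EF_H = 4+11 = 15
ES_I = max(EF_A=4, EF_C=3) = 4; EF_I = 4+11 = 15
ES_J = max(EF_B=8, EF_C=3, EF_E=19, EF_F=13, EF_G=26, EF_H=15, EF_I=15) = 26; EF_J = 26+5 = 31
Expected project duration μ = 31 days. Critical path: D → G → J.

Variance along critical path = 5.444 + 7.111 + 2.778 = 15.333; σ = √15.333 = 3.916 days.
Z = (25 − 31) / 3.916 = -1.532
P(T ≤ 25) = Φ(-1.532) ≈ 0.063

0.063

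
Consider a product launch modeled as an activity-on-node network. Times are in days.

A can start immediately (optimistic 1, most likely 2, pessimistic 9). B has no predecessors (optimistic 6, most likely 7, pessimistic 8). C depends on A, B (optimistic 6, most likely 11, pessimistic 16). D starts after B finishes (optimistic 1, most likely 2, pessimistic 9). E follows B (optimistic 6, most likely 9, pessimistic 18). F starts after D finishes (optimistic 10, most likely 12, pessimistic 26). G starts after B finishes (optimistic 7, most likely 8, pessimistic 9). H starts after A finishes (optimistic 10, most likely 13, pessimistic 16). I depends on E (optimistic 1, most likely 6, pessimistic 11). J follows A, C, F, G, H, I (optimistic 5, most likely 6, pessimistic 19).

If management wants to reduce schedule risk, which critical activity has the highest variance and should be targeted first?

te_A = (1 + 4·2 + 9)/6 = 18/6 = 3; σ²_A = ((9−1)/6)² = 1.778
te_B = (6 + 4·7 + 8)/6 = 42/6 = 7; σ²_B = ((8−6)/6)² = 0.111
te_C = (6 + 4·11 + 16)/6 = 66/6 = 11; σ²_C = ((16−6)/6)² = 2.778
te_D = (1 + 4·2 + 9)/6 = 18/6 = 3; σ²_D = ((9−1)/6)² = 1.778
te_E = (6 + 4·9 + 18)/6 = 60/6 = 10; σ²_E = ((18−6)/6)² = 4.000
te_F = (10 + 4·12 + 26)/6 = 84/6 = 14; σ²_F = ((26−10)/6)² = 7.111
te_G = (7 + 4·8 + 9)/6 = 48/6 = 8; σ²_G = ((9−7)/6)² = 0.111
te_H = (10 + 4·13 + 16)/6 = 78/6 = 13; σ²_H = ((16−10)/6)² = 1.000
te_I = (1 + 4·6 + 11)/6 = 36/6 = 6; σ²_I = ((11−1)/6)² = 2.778
te_J = (5 + 4·6 + 19)/6 = 48/6 = 8; σ²_J = ((19−5)/6)² = 5.444

Forward pass:
ES_A = 0; EF_A = 3
ES_B = 0; EF_B = 7
ES_C = max(EF_A=3, EF_B=7) = 7; EF_C = 7+11 = 18
ES_D = 7; EF_D = 7+3 = 10
ES_E = 7; EF_E = 7+10 = 17
ES_F = 10; EF_F = 10+14 = 24
ES_G = 7; EF_G = 7+8 = 15
ES_H = 3; EF_H = 3+13 = 16
ES_I = 17; EF_I = 17+6 = 23
ES_J = max(EF_A=3, EF_C=18, EF_F=24, EF_G=15, EF_H=16, EF_I=23) = 24; EF_J = 24+8 = 32
Expected project duration μ = 32 days. Critical path: B → D → F → J.

Variances on critical path: σ²_B=0.111, σ²_D=1.778, σ²_F=7.111, σ²_J=5.444.
Largest is σ²_F = 7.111.

F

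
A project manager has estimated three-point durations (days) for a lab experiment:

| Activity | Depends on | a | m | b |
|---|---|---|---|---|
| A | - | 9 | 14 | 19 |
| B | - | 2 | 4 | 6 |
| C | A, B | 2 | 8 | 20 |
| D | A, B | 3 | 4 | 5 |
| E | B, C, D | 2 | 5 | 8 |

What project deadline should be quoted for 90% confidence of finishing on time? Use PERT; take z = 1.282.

32.6 days

te_A = (9 + 4·14 + 19)/6 = 84/6 = 14; σ²_A = ((19−9)/6)² = 2.778
te_B = (2 + 4·4 + 6)/6 = 24/6 = 4; σ²_B = ((6−2)/6)² = 0.444
te_C = (2 + 4·8 + 20)/6 = 54/6 = 9; σ²_C = ((20−2)/6)² = 9.000
te_D = (3 + 4·4 + 5)/6 = 24/6 = 4; σ²_D = ((5−3)/6)² = 0.111
te_E = (2 + 4·5 + 8)/6 = 30/6 = 5; σ²_E = ((8−2)/6)² = 1.000

Forward pass:
ES_A = 0; EF_A = 14
ES_B = 0; EF_B = 4
ES_C = max(EF_A=14, EF_B=4) = 14; EF_C = 14+9 = 23
ES_D = max(EF_A=14, EF_B=4) = 14; EF_D = 14+4 = 18
ES_E = max(EF_B=4, EF_C=23, EF_D=18) = 23; EF_E = 23+5 = 28
Expected project duration μ = 28 days. Critical path: A → C → E.

Variance along critical path = 2.778 + 9.000 + 1.000 = 12.778; σ = 3.575 days.
D = μ + z·σ = 28 + 1.282·3.575 = 32.6 days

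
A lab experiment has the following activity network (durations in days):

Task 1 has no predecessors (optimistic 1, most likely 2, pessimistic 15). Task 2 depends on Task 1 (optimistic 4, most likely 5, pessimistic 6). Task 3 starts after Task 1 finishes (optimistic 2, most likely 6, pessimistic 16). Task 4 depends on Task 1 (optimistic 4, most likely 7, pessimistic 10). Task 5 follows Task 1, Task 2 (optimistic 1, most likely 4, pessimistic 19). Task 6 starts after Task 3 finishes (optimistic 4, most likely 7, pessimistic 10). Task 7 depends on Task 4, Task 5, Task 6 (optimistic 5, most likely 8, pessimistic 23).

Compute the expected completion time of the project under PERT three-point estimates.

te_Task 1 = (1 + 4·2 + 15)/6 = 24/6 = 4
te_Task 2 = (4 + 4·5 + 6)/6 = 30/6 = 5
te_Task 3 = (2 + 4·6 + 16)/6 = 42/6 = 7
te_Task 4 = (4 + 4·7 + 10)/6 = 42/6 = 7
te_Task 5 = (1 + 4·4 + 19)/6 = 36/6 = 6
te_Task 6 = (4 + 4·7 + 10)/6 = 42/6 = 7
te_Task 7 = (5 + 4·8 + 23)/6 = 60/6 = 10

Forward pass:
ES_Task 1 = 0; EF_Task 1 = 4
ES_Task 2 = 4; EF_Task 2 = 4+5 = 9
ES_Task 3 = 4; EF_Task 3 = 4+7 = 11
ES_Task 4 = 4; EF_Task 4 = 4+7 = 11
ES_Task 5 = max(EF_Task 1=4, EF_Task 2=9) = 9; EF_Task 5 = 9+6 = 15
ES_Task 6 = 11; EF_Task 6 = 11+7 = 18
ES_Task 7 = max(EF_Task 4=11, EF_Task 5=15, EF_Task 6=18) = 18; EF_Task 7 = 18+10 = 28
Expected project duration μ = 28 days. Critical path: Task 1 → Task 3 → Task 6 → Task 7.

28 days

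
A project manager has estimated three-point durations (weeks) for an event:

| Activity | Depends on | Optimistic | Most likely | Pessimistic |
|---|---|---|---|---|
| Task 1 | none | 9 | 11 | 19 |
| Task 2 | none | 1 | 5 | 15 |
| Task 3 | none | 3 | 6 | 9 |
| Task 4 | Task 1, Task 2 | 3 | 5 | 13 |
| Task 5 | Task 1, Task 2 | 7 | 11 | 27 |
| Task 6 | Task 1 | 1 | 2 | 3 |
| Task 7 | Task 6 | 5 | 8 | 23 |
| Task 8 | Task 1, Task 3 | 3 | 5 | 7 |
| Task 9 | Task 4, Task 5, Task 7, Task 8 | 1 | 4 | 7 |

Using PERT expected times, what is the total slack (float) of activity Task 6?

te_Task 1 = (9 + 4·11 + 19)/6 = 72/6 = 12
te_Task 2 = (1 + 4·5 + 15)/6 = 36/6 = 6
te_Task 3 = (3 + 4·6 + 9)/6 = 36/6 = 6
te_Task 4 = (3 + 4·5 + 13)/6 = 36/6 = 6
te_Task 5 = (7 + 4·11 + 27)/6 = 78/6 = 13
te_Task 6 = (1 + 4·2 + 3)/6 = 12/6 = 2
te_Task 7 = (5 + 4·8 + 23)/6 = 60/6 = 10
te_Task 8 = (3 + 4·5 + 7)/6 = 30/6 = 5
te_Task 9 = (1 + 4·4 + 7)/6 = 24/6 = 4

Forward pass:
ES_Task 1 = 0; EF_Task 1 = 12
ES_Task 2 = 0; EF_Task 2 = 6
ES_Task 3 = 0; EF_Task 3 = 6
ES_Task 4 = max(EF_Task 1=12, EF_Task 2=6) = 12; EF_Task 4 = 12+6 = 18
ES_Task 5 = max(EF_Task 1=12, EF_Task 2=6) = 12; EF_Task 5 = 12+13 = 25
ES_Task 6 = 12; EF_Task 6 = 12+2 = 14
ES_Task 7 = 14; EF_Task 7 = 14+10 = 24
ES_Task 8 = max(EF_Task 1=12, EF_Task 3=6) = 12; EF_Task 8 = 12+5 = 17
ES_Task 9 = max(EF_Task 4=18, EF_Task 5=25, EF_Task 7=24, EF_Task 8=17) = 25; EF_Task 9 = 25+4 = 29
Expected project duration μ = 29 weeks. Critical path: Task 1 → Task 5 → Task 9.

Backward pass:
LF_Task 9 = 29; LS_Task 9 = 29−4 = 25
LF_Task 8 = LS_Task 9 = 25; LS_Task 8 = 25−5 = 20
LF_Task 7 = LS_Task 9 = 25; LS_Task 7 = 25−10 = 15
LF_Task 6 = LS_Task 7 = 15; LS_Task 6 = 15−2 = 13
LF_Task 5 = LS_Task 9 = 25; LS_Task 5 = 25−13 = 12
LF_Task 4 = LS_Task 9 = 25; LS_Task 4 = 25−6 = 19
LF_Task 3 = LS_Task 8 = 20; LS_Task 3 = 20−6 = 14
LF_Task 2 = min(LS_Task 4=19, LS_Task 5=12) = 12; LS_Task 2 = 12−6 = 6
LF_Task 1 = min(LS_Task 4=19, LS_Task 5=12, LS_Task 6=13, LS_Task 8=20) = 12; LS_Task 1 = 12−12 = 0
Slack_Task 6 = LS_Task 6 − ES_Task 6 = 13 − 12 = 1

1 weeks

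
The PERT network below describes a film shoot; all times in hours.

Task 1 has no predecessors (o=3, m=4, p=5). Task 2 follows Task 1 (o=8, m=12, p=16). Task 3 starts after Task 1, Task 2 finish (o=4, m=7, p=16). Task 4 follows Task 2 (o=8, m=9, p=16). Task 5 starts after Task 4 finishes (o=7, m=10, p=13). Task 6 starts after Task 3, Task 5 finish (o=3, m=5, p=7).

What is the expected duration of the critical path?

te_Task 1 = (3 + 4·4 + 5)/6 = 24/6 = 4
te_Task 2 = (8 + 4·12 + 16)/6 = 72/6 = 12
te_Task 3 = (4 + 4·7 + 16)/6 = 48/6 = 8
te_Task 4 = (8 + 4·9 + 16)/6 = 60/6 = 10
te_Task 5 = (7 + 4·10 + 13)/6 = 60/6 = 10
te_Task 6 = (3 + 4·5 + 7)/6 = 30/6 = 5

Forward pass:
ES_Task 1 = 0; EF_Task 1 = 4
ES_Task 2 = 4; EF_Task 2 = 4+12 = 16
ES_Task 3 = max(EF_Task 1=4, EF_Task 2=16) = 16; EF_Task 3 = 16+8 = 24
ES_Task 4 = 16; EF_Task 4 = 16+10 = 26
ES_Task 5 = 26; EF_Task 5 = 26+10 = 36
ES_Task 6 = max(EF_Task 3=24, EF_Task 5=36) = 36; EF_Task 6 = 36+5 = 41
Expected project duration μ = 41 hours. Critical path: Task 1 → Task 2 → Task 4 → Task 5 → Task 6.

41 hours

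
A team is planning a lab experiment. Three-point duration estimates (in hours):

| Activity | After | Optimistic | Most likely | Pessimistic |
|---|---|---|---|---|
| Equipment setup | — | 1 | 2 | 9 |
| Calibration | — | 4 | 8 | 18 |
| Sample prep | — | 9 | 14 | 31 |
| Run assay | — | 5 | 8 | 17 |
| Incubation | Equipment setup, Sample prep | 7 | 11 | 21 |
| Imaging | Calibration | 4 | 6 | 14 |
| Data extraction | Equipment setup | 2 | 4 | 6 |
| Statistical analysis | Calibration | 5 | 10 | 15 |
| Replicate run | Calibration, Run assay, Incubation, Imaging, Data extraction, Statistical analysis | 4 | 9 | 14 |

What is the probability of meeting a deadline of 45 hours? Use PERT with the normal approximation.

te_Equipment setup = (1 + 4·2 + 9)/6 = 18/6 = 3; σ²_Equipment setup = ((9−1)/6)² = 1.778
te_Calibration = (4 + 4·8 + 18)/6 = 54/6 = 9; σ²_Calibration = ((18−4)/6)² = 5.444
te_Sample prep = (9 + 4·14 + 31)/6 = 96/6 = 16; σ²_Sample prep = ((31−9)/6)² = 13.444
te_Run assay = (5 + 4·8 + 17)/6 = 54/6 = 9; σ²_Run assay = ((17−5)/6)² = 4.000
te_Incubation = (7 + 4·11 + 21)/6 = 72/6 = 12; σ²_Incubation = ((21−7)/6)² = 5.444
te_Imaging = (4 + 4·6 + 14)/6 = 42/6 = 7; σ²_Imaging = ((14−4)/6)² = 2.778
te_Data extraction = (2 + 4·4 + 6)/6 = 24/6 = 4; σ²_Data extraction = ((6−2)/6)² = 0.444
te_Statistical analysis = (5 + 4·10 + 15)/6 = 60/6 = 10; σ²_Statistical analysis = ((15−5)/6)² = 2.778
te_Replicate run = (4 + 4·9 + 14)/6 = 54/6 = 9; σ²_Replicate run = ((14−4)/6)² = 2.778

Forward pass:
ES_Equipment setup = 0; EF_Equipment setup = 3
ES_Calibration = 0; EF_Calibration = 9
ES_Sample prep = 0; EF_Sample prep = 16
ES_Run assay = 0; EF_Run assay = 9
ES_Incubation = max(EF_Equipment setup=3, EF_Sample prep=16) = 16; EF_Incubation = 16+12 = 28
ES_Imaging = 9; EF_Imaging = 9+7 = 16
ES_Data extraction = 3; EF_Data extraction = 3+4 = 7
ES_Statistical analysis = 9; EF_Statistical analysis = 9+10 = 19
ES_Replicate run = max(EF_Calibration=9, EF_Run assay=9, EF_Incubation=28, EF_Imaging=16, EF_Data extraction=7, EF_Statistical analysis=19) = 28; EF_Replicate run = 28+9 = 37
Expected project duration μ = 37 hours. Critical path: Sample prep → Incubation → Replicate run.

Variance along critical path = 13.444 + 5.444 + 2.778 = 21.667; σ = √21.667 = 4.655 hours.
Z = (45 − 37) / 4.655 = 1.719
P(T ≤ 45) = Φ(1.719) ≈ 0.957

0.957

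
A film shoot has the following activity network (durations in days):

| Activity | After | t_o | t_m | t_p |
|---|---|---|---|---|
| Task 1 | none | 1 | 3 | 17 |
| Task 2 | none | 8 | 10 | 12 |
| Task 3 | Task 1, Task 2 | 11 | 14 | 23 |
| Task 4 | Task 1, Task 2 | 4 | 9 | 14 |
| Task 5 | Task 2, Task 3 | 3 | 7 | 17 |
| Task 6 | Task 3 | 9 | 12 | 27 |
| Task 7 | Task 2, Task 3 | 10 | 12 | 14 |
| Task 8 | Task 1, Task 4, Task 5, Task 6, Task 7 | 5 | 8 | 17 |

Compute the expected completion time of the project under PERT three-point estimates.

te_Task 1 = (1 + 4·3 + 17)/6 = 30/6 = 5
te_Task 2 = (8 + 4·10 + 12)/6 = 60/6 = 10
te_Task 3 = (11 + 4·14 + 23)/6 = 90/6 = 15
te_Task 4 = (4 + 4·9 + 14)/6 = 54/6 = 9
te_Task 5 = (3 + 4·7 + 17)/6 = 48/6 = 8
te_Task 6 = (9 + 4·12 + 27)/6 = 84/6 = 14
te_Task 7 = (10 + 4·12 + 14)/6 = 72/6 = 12
te_Task 8 = (5 + 4·8 + 17)/6 = 54/6 = 9

Forward pass:
ES_Task 1 = 0; EF_Task 1 = 5
ES_Task 2 = 0; EF_Task 2 = 10
ES_Task 3 = max(EF_Task 1=5, EF_Task 2=10) = 10; EF_Task 3 = 10+15 = 25
ES_Task 4 = max(EF_Task 1=5, EF_Task 2=10) = 10; EF_Task 4 = 10+9 = 19
ES_Task 5 = max(EF_Task 2=10, EF_Task 3=25) = 25; EF_Task 5 = 25+8 = 33
ES_Task 6 = 25; EF_Task 6 = 25+14 = 39
ES_Task 7 = max(EF_Task 2=10, EF_Task 3=25) = 25; EF_Task 7 = 25+12 = 37
ES_Task 8 = max(EF_Task 1=5, EF_Task 4=19, EF_Task 5=33, EF_Task 6=39, EF_Task 7=37) = 39; EF_Task 8 = 39+9 = 48
Expected project duration μ = 48 days. Critical path: Task 2 → Task 3 → Task 6 → Task 8.

48 days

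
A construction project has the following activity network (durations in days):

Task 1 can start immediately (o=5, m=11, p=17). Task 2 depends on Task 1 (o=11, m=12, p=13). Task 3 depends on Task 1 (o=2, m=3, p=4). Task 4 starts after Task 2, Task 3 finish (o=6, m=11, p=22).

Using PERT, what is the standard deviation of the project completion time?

3.35 days

te_Task 1 = (5 + 4·11 + 17)/6 = 66/6 = 11; σ²_Task 1 = ((17−5)/6)² = 4.000
te_Task 2 = (11 + 4·12 + 13)/6 = 72/6 = 12; σ²_Task 2 = ((13−11)/6)² = 0.111
te_Task 3 = (2 + 4·3 + 4)/6 = 18/6 = 3; σ²_Task 3 = ((4−2)/6)² = 0.111
te_Task 4 = (6 + 4·11 + 22)/6 = 72/6 = 12; σ²_Task 4 = ((22−6)/6)² = 7.111

Forward pass:
ES_Task 1 = 0; EF_Task 1 = 11
ES_Task 2 = 11; EF_Task 2 = 11+12 = 23
ES_Task 3 = 11; EF_Task 3 = 11+3 = 14
ES_Task 4 = max(EF_Task 2=23, EF_Task 3=14) = 23; EF_Task 4 = 23+12 = 35
Expected project duration μ = 35 days. Critical path: Task 1 → Task 2 → Task 4.

Variance along critical path = 4.000 + 0.111 + 7.111 = 11.222
σ = √11.222 = 3.350 days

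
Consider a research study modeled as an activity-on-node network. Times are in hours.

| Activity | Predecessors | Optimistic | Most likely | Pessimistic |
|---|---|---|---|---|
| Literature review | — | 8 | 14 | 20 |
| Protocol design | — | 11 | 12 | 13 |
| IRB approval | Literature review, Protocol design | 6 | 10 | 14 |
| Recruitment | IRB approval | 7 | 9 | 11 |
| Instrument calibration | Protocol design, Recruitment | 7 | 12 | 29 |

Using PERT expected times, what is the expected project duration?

te_Literature review = (8 + 4·14 + 20)/6 = 84/6 = 14
te_Protocol design = (11 + 4·12 + 13)/6 = 72/6 = 12
te_IRB approval = (6 + 4·10 + 14)/6 = 60/6 = 10
te_Recruitment = (7 + 4·9 + 11)/6 = 54/6 = 9
te_Instrument calibration = (7 + 4·12 + 29)/6 = 84/6 = 14

Forward pass:
ES_Literature review = 0; EF_Literature review = 14
ES_Protocol design = 0; EF_Protocol design = 12
ES_IRB approval = max(EF_Literature review=14, EF_Protocol design=12) = 14; EF_IRB approval = 14+10 = 24
ES_Recruitment = 24; EF_Recruitment = 24+9 = 33
ES_Instrument calibration = max(EF_Protocol design=12, EF_Recruitment=33) = 33; EF_Instrument calibration = 33+14 = 47
Expected project duration μ = 47 hours. Critical path: Literature review → IRB approval → Recruitment → Instrument calibration.

47 hours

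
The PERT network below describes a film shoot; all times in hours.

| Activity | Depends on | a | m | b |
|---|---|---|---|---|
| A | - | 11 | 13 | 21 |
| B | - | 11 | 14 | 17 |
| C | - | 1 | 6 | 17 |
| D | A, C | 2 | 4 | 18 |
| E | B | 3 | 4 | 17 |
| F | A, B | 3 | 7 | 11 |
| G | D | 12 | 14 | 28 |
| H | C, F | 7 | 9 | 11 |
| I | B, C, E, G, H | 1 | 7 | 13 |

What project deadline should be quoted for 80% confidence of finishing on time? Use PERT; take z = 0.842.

te_A = (11 + 4·13 + 21)/6 = 84/6 = 14; σ²_A = ((21−11)/6)² = 2.778
te_B = (11 + 4·14 + 17)/6 = 84/6 = 14; σ²_B = ((17−11)/6)² = 1.000
te_C = (1 + 4·6 + 17)/6 = 42/6 = 7; σ²_C = ((17−1)/6)² = 7.111
te_D = (2 + 4·4 + 18)/6 = 36/6 = 6; σ²_D = ((18−2)/6)² = 7.111
te_E = (3 + 4·4 + 17)/6 = 36/6 = 6; σ²_E = ((17−3)/6)² = 5.444
te_F = (3 + 4·7 + 11)/6 = 42/6 = 7; σ²_F = ((11−3)/6)² = 1.778
te_G = (12 + 4·14 + 28)/6 = 96/6 = 16; σ²_G = ((28−12)/6)² = 7.111
te_H = (7 + 4·9 + 11)/6 = 54/6 = 9; σ²_H = ((11−7)/6)² = 0.444
te_I = (1 + 4·7 + 13)/6 = 42/6 = 7; σ²_I = ((13−1)/6)² = 4.000

Forward pass:
ES_A = 0; EF_A = 14
ES_B = 0; EF_B = 14
ES_C = 0; EF_C = 7
ES_D = max(EF_A=14, EF_C=7) = 14; EF_D = 14+6 = 20
ES_E = 14; EF_E = 14+6 = 20
ES_F = max(EF_A=14, EF_B=14) = 14; EF_F = 14+7 = 21
ES_G = 20; EF_G = 20+16 = 36
ES_H = max(EF_C=7, EF_F=21) = 21; EF_H = 21+9 = 30
ES_I = max(EF_B=14, EF_C=7, EF_E=20, EF_G=36, EF_H=30) = 36; EF_I = 36+7 = 43
Expected project duration μ = 43 hours. Critical path: A → D → G → I.

Variance along critical path = 2.778 + 7.111 + 7.111 + 4.000 = 21.000; σ = 4.583 hours.
D = μ + z·σ = 43 + 0.842·4.583 = 46.9 hours

46.9 hours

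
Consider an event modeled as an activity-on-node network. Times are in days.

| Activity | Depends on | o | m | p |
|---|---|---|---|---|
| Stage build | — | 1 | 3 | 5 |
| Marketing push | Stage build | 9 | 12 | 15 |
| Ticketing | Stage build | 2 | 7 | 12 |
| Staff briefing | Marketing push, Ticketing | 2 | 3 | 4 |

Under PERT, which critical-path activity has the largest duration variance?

Marketing push

te_Stage build = (1 + 4·3 + 5)/6 = 18/6 = 3; σ²_Stage build = ((5−1)/6)² = 0.444
te_Marketing push = (9 + 4·12 + 15)/6 = 72/6 = 12; σ²_Marketing push = ((15−9)/6)² = 1.000
te_Ticketing = (2 + 4·7 + 12)/6 = 42/6 = 7; σ²_Ticketing = ((12−2)/6)² = 2.778
te_Staff briefing = (2 + 4·3 + 4)/6 = 18/6 = 3; σ²_Staff briefing = ((4−2)/6)² = 0.111

Forward pass:
ES_Stage build = 0; EF_Stage build = 3
ES_Marketing push = 3; EF_Marketing push = 3+12 = 15
ES_Ticketing = 3; EF_Ticketing = 3+7 = 10
ES_Staff briefing = max(EF_Marketing push=15, EF_Ticketing=10) = 15; EF_Staff briefing = 15+3 = 18
Expected project duration μ = 18 days. Critical path: Stage build → Marketing push → Staff briefing.

Variances on critical path: σ²_Stage build=0.444, σ²_Marketing push=1.000, σ²_Staff briefing=0.111.
Largest is σ²_Marketing push = 1.000.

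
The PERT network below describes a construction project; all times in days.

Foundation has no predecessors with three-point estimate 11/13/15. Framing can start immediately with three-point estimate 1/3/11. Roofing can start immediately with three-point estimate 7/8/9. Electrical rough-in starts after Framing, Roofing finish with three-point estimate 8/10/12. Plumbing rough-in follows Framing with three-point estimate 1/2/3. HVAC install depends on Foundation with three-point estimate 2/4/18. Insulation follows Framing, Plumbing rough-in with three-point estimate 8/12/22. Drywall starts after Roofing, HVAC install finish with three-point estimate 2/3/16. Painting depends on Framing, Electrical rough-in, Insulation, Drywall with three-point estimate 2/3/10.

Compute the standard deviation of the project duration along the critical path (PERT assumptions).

te_Foundation = (11 + 4·13 + 15)/6 = 78/6 = 13; σ²_Foundation = ((15−11)/6)² = 0.444
te_Framing = (1 + 4·3 + 11)/6 = 24/6 = 4; σ²_Framing = ((11−1)/6)² = 2.778
te_Roofing = (7 + 4·8 + 9)/6 = 48/6 = 8; σ²_Roofing = ((9−7)/6)² = 0.111
te_Electrical rough-in = (8 + 4·10 + 12)/6 = 60/6 = 10; σ²_Electrical rough-in = ((12−8)/6)² = 0.444
te_Plumbing rough-in = (1 + 4·2 + 3)/6 = 12/6 = 2; σ²_Plumbing rough-in = ((3−1)/6)² = 0.111
te_HVAC install = (2 + 4·4 + 18)/6 = 36/6 = 6; σ²_HVAC install = ((18−2)/6)² = 7.111
te_Insulation = (8 + 4·12 + 22)/6 = 78/6 = 13; σ²_Insulation = ((22−8)/6)² = 5.444
te_Drywall = (2 + 4·3 + 16)/6 = 30/6 = 5; σ²_Drywall = ((16−2)/6)² = 5.444
te_Painting = (2 + 4·3 + 10)/6 = 24/6 = 4; σ²_Painting = ((10−2)/6)² = 1.778

Forward pass:
ES_Foundation = 0; EF_Foundation = 13
ES_Framing = 0; EF_Framing = 4
ES_Roofing = 0; EF_Roofing = 8
ES_Electrical rough-in = max(EF_Framing=4, EF_Roofing=8) = 8; EF_Electrical rough-in = 8+10 = 18
ES_Plumbing rough-in = 4; EF_Plumbing rough-in = 4+2 = 6
ES_HVAC install = 13; EF_HVAC install = 13+6 = 19
ES_Insulation = max(EF_Framing=4, EF_Plumbing rough-in=6) = 6; EF_Insulation = 6+13 = 19
ES_Drywall = max(EF_Roofing=8, EF_HVAC install=19) = 19; EF_Drywall = 19+5 = 24
ES_Painting = max(EF_Framing=4, EF_Electrical rough-in=18, EF_Insulation=19, EF_Drywall=24) = 24; EF_Painting = 24+4 = 28
Expected project duration μ = 28 days. Critical path: Foundation → HVAC install → Drywall → Painting.

Variance along critical path = 0.444 + 7.111 + 5.444 + 1.778 = 14.778
σ = √14.778 = 3.844 days

3.84 days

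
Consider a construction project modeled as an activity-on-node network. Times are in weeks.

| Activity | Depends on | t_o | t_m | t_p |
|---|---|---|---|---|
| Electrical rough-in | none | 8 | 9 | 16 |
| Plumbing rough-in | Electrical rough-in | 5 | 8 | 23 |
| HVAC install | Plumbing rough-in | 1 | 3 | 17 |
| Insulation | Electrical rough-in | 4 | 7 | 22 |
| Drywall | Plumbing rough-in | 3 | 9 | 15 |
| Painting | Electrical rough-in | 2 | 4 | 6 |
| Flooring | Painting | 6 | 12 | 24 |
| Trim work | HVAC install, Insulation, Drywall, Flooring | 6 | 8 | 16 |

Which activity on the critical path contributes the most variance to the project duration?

Plumbing rough-in

te_Electrical rough-in = (8 + 4·9 + 16)/6 = 60/6 = 10; σ²_Electrical rough-in = ((16−8)/6)² = 1.778
te_Plumbing rough-in = (5 + 4·8 + 23)/6 = 60/6 = 10; σ²_Plumbing rough-in = ((23−5)/6)² = 9.000
te_HVAC install = (1 + 4·3 + 17)/6 = 30/6 = 5; σ²_HVAC install = ((17−1)/6)² = 7.111
te_Insulation = (4 + 4·7 + 22)/6 = 54/6 = 9; σ²_Insulation = ((22−4)/6)² = 9.000
te_Drywall = (3 + 4·9 + 15)/6 = 54/6 = 9; σ²_Drywall = ((15−3)/6)² = 4.000
te_Painting = (2 + 4·4 + 6)/6 = 24/6 = 4; σ²_Painting = ((6−2)/6)² = 0.444
te_Flooring = (6 + 4·12 + 24)/6 = 78/6 = 13; σ²_Flooring = ((24−6)/6)² = 9.000
te_Trim work = (6 + 4·8 + 16)/6 = 54/6 = 9; σ²_Trim work = ((16−6)/6)² = 2.778

Forward pass:
ES_Electrical rough-in = 0; EF_Electrical rough-in = 10
ES_Plumbing rough-in = 10; EF_Plumbing rough-in = 10+10 = 20
ES_HVAC install = 20; EF_HVAC install = 20+5 = 25
ES_Insulation = 10; EF_Insulation = 10+9 = 19
ES_Drywall = 20; EF_Drywall = 20+9 = 29
ES_Painting = 10; EF_Painting = 10+4 = 14
ES_Flooring = 14; EF_Flooring = 14+13 = 27
ES_Trim work = max(EF_HVAC install=25, EF_Insulation=19, EF_Drywall=29, EF_Flooring=27) = 29; EF_Trim work = 29+9 = 38
Expected project duration μ = 38 weeks. Critical path: Electrical rough-in → Plumbing rough-in → Drywall → Trim work.

Variances on critical path: σ²_Electrical rough-in=1.778, σ²_Plumbing rough-in=9.000, σ²_Drywall=4.000, σ²_Trim work=2.778.
Largest is σ²_Plumbing rough-in = 9.000.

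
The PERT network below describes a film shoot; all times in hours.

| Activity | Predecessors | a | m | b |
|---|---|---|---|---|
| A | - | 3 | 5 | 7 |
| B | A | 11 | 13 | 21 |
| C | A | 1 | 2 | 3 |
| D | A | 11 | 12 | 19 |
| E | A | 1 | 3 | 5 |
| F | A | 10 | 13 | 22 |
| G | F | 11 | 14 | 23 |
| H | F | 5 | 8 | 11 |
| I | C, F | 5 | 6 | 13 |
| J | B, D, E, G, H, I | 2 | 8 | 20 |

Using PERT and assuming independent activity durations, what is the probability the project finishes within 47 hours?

te_A = (3 + 4·5 + 7)/6 = 30/6 = 5; σ²_A = ((7−3)/6)² = 0.444
te_B = (11 + 4·13 + 21)/6 = 84/6 = 14; σ²_B = ((21−11)/6)² = 2.778
te_C = (1 + 4·2 + 3)/6 = 12/6 = 2; σ²_C = ((3−1)/6)² = 0.111
te_D = (11 + 4·12 + 19)/6 = 78/6 = 13; σ²_D = ((19−11)/6)² = 1.778
te_E = (1 + 4·3 + 5)/6 = 18/6 = 3; σ²_E = ((5−1)/6)² = 0.444
te_F = (10 + 4·13 + 22)/6 = 84/6 = 14; σ²_F = ((22−10)/6)² = 4.000
te_G = (11 + 4·14 + 23)/6 = 90/6 = 15; σ²_G = ((23−11)/6)² = 4.000
te_H = (5 + 4·8 + 11)/6 = 48/6 = 8; σ²_H = ((11−5)/6)² = 1.000
te_I = (5 + 4·6 + 13)/6 = 42/6 = 7; σ²_I = ((13−5)/6)² = 1.778
te_J = (2 + 4·8 + 20)/6 = 54/6 = 9; σ²_J = ((20−2)/6)² = 9.000

Forward pass:
ES_A = 0; EF_A = 5
ES_B = 5; EF_B = 5+14 = 19
ES_C = 5; EF_C = 5+2 = 7
ES_D = 5; EF_D = 5+13 = 18
ES_E = 5; EF_E = 5+3 = 8
ES_F = 5; EF_F = 5+14 = 19
ES_G = 19; EF_G = 19+15 = 34
ES_H = 19; EF_H = 19+8 = 27
ES_I = max(EF_C=7, EF_F=19) = 19; EF_I = 19+7 = 26
ES_J = max(EF_B=19, EF_D=18, EF_E=8, EF_G=34, EF_H=27, EF_I=26) = 34; EF_J = 34+9 = 43
Expected project duration μ = 43 hours. Critical path: A → F → G → J.

Variance along critical path = 0.444 + 4.000 + 4.000 + 9.000 = 17.444; σ = √17.444 = 4.177 hours.
Z = (47 − 43) / 4.177 = 0.958
P(T ≤ 47) = Φ(0.958) ≈ 0.831

0.831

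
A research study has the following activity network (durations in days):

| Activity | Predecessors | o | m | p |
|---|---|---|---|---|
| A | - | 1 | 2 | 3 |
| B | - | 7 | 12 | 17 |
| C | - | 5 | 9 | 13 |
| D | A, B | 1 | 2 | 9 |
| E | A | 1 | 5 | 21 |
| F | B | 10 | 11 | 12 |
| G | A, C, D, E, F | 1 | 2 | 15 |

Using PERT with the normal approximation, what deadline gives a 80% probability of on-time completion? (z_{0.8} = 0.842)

29.4 days

te_A = (1 + 4·2 + 3)/6 = 12/6 = 2; σ²_A = ((3−1)/6)² = 0.111
te_B = (7 + 4·12 + 17)/6 = 72/6 = 12; σ²_B = ((17−7)/6)² = 2.778
te_C = (5 + 4·9 + 13)/6 = 54/6 = 9; σ²_C = ((13−5)/6)² = 1.778
te_D = (1 + 4·2 + 9)/6 = 18/6 = 3; σ²_D = ((9−1)/6)² = 1.778
te_E = (1 + 4·5 + 21)/6 = 42/6 = 7; σ²_E = ((21−1)/6)² = 11.111
te_F = (10 + 4·11 + 12)/6 = 66/6 = 11; σ²_F = ((12−10)/6)² = 0.111
te_G = (1 + 4·2 + 15)/6 = 24/6 = 4; σ²_G = ((15−1)/6)² = 5.444

Forward pass:
ES_A = 0; EF_A = 2
ES_B = 0; EF_B = 12
ES_C = 0; EF_C = 9
ES_D = max(EF_A=2, EF_B=12) = 12; EF_D = 12+3 = 15
ES_E = 2; EF_E = 2+7 = 9
ES_F = 12; EF_F = 12+11 = 23
ES_G = max(EF_A=2, EF_C=9, EF_D=15, EF_E=9, EF_F=23) = 23; EF_G = 23+4 = 27
Expected project duration μ = 27 days. Critical path: B → F → G.

Variance along critical path = 2.778 + 0.111 + 5.444 = 8.333; σ = 2.887 days.
D = μ + z·σ = 27 + 0.842·2.887 = 29.4 days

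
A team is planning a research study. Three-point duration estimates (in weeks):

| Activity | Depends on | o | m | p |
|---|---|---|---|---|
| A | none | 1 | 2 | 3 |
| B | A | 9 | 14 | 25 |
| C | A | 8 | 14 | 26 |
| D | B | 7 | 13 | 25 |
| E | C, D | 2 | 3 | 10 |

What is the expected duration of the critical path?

35 weeks

te_A = (1 + 4·2 + 3)/6 = 12/6 = 2
te_B = (9 + 4·14 + 25)/6 = 90/6 = 15
te_C = (8 + 4·14 + 26)/6 = 90/6 = 15
te_D = (7 + 4·13 + 25)/6 = 84/6 = 14
te_E = (2 + 4·3 + 10)/6 = 24/6 = 4

Forward pass:
ES_A = 0; EF_A = 2
ES_B = 2; EF_B = 2+15 = 17
ES_C = 2; EF_C = 2+15 = 17
ES_D = 17; EF_D = 17+14 = 31
ES_E = max(EF_C=17, EF_D=31) = 31; EF_E = 31+4 = 35
Expected project duration μ = 35 weeks. Critical path: A → B → D → E.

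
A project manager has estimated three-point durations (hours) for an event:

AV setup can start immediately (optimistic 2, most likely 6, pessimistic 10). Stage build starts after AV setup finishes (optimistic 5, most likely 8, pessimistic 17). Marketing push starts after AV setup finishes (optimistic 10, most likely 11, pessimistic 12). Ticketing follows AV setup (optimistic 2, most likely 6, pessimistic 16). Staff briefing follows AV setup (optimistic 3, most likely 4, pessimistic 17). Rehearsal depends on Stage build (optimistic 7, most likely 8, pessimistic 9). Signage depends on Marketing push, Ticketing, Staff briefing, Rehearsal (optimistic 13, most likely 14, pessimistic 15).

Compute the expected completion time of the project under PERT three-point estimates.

te_AV setup = (2 + 4·6 + 10)/6 = 36/6 = 6
te_Stage build = (5 + 4·8 + 17)/6 = 54/6 = 9
te_Marketing push = (10 + 4·11 + 12)/6 = 66/6 = 11
te_Ticketing = (2 + 4·6 + 16)/6 = 42/6 = 7
te_Staff briefing = (3 + 4·4 + 17)/6 = 36/6 = 6
te_Rehearsal = (7 + 4·8 + 9)/6 = 48/6 = 8
te_Signage = (13 + 4·14 + 15)/6 = 84/6 = 14

Forward pass:
ES_AV setup = 0; EF_AV setup = 6
ES_Stage build = 6; EF_Stage build = 6+9 = 15
ES_Marketing push = 6; EF_Marketing push = 6+11 = 17
ES_Ticketing = 6; EF_Ticketing = 6+7 = 13
ES_Staff briefing = 6; EF_Staff briefing = 6+6 = 12
ES_Rehearsal = 15; EF_Rehearsal = 15+8 = 23
ES_Signage = max(EF_Marketing push=17, EF_Ticketing=13, EF_Staff briefing=12, EF_Rehearsal=23) = 23; EF_Signage = 23+14 = 37
Expected project duration μ = 37 hours. Critical path: AV setup → Stage build → Rehearsal → Signage.

37 hours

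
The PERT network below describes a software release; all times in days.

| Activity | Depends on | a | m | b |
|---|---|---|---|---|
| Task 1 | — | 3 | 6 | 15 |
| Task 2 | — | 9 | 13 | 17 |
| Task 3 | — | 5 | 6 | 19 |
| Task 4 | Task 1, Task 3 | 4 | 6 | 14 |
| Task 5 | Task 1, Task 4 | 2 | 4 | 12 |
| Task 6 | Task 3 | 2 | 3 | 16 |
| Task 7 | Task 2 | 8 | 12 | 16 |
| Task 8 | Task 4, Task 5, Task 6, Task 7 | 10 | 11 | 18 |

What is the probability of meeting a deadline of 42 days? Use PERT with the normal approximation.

te_Task 1 = (3 + 4·6 + 15)/6 = 42/6 = 7; σ²_Task 1 = ((15−3)/6)² = 4.000
te_Task 2 = (9 + 4·13 + 17)/6 = 78/6 = 13; σ²_Task 2 = ((17−9)/6)² = 1.778
te_Task 3 = (5 + 4·6 + 19)/6 = 48/6 = 8; σ²_Task 3 = ((19−5)/6)² = 5.444
te_Task 4 = (4 + 4·6 + 14)/6 = 42/6 = 7; σ²_Task 4 = ((14−4)/6)² = 2.778
te_Task 5 = (2 + 4·4 + 12)/6 = 30/6 = 5; σ²_Task 5 = ((12−2)/6)² = 2.778
te_Task 6 = (2 + 4·3 + 16)/6 = 30/6 = 5; σ²_Task 6 = ((16−2)/6)² = 5.444
te_Task 7 = (8 + 4·12 + 16)/6 = 72/6 = 12; σ²_Task 7 = ((16−8)/6)² = 1.778
te_Task 8 = (10 + 4·11 + 18)/6 = 72/6 = 12; σ²_Task 8 = ((18−10)/6)² = 1.778

Forward pass:
ES_Task 1 = 0; EF_Task 1 = 7
ES_Task 2 = 0; EF_Task 2 = 13
ES_Task 3 = 0; EF_Task 3 = 8
ES_Task 4 = max(EF_Task 1=7, EF_Task 3=8) = 8; EF_Task 4 = 8+7 = 15
ES_Task 5 = max(EF_Task 1=7, EF_Task 4=15) = 15; EF_Task 5 = 15+5 = 20
ES_Task 6 = 8; EF_Task 6 = 8+5 = 13
ES_Task 7 = 13; EF_Task 7 = 13+12 = 25
ES_Task 8 = max(EF_Task 4=15, EF_Task 5=20, EF_Task 6=13, EF_Task 7=25) = 25; EF_Task 8 = 25+12 = 37
Expected project duration μ = 37 days. Critical path: Task 2 → Task 7 → Task 8.

Variance along critical path = 1.778 + 1.778 + 1.778 = 5.333; σ = √5.333 = 2.309 days.
Z = (42 − 37) / 2.309 = 2.165
P(T ≤ 42) = Φ(2.165) ≈ 0.985

0.985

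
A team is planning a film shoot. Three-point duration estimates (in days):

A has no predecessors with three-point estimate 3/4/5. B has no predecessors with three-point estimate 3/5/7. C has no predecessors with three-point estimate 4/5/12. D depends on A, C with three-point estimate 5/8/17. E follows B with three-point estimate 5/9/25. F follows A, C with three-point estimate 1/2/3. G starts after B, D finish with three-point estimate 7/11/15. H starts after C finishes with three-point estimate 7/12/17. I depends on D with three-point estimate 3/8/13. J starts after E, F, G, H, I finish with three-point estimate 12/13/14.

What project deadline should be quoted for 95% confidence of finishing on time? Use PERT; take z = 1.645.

43.6 days

te_A = (3 + 4·4 + 5)/6 = 24/6 = 4; σ²_A = ((5−3)/6)² = 0.111
te_B = (3 + 4·5 + 7)/6 = 30/6 = 5; σ²_B = ((7−3)/6)² = 0.444
te_C = (4 + 4·5 + 12)/6 = 36/6 = 6; σ²_C = ((12−4)/6)² = 1.778
te_D = (5 + 4·8 + 17)/6 = 54/6 = 9; σ²_D = ((17−5)/6)² = 4.000
te_E = (5 + 4·9 + 25)/6 = 66/6 = 11; σ²_E = ((25−5)/6)² = 11.111
te_F = (1 + 4·2 + 3)/6 = 12/6 = 2; σ²_F = ((3−1)/6)² = 0.111
te_G = (7 + 4·11 + 15)/6 = 66/6 = 11; σ²_G = ((15−7)/6)² = 1.778
te_H = (7 + 4·12 + 17)/6 = 72/6 = 12; σ²_H = ((17−7)/6)² = 2.778
te_I = (3 + 4·8 + 13)/6 = 48/6 = 8; σ²_I = ((13−3)/6)² = 2.778
te_J = (12 + 4·13 + 14)/6 = 78/6 = 13; σ²_J = ((14−12)/6)² = 0.111

Forward pass:
ES_A = 0; EF_A = 4
ES_B = 0; EF_B = 5
ES_C = 0; EF_C = 6
ES_D = max(EF_A=4, EF_C=6) = 6; EF_D = 6+9 = 15
ES_E = 5; EF_E = 5+11 = 16
ES_F = max(EF_A=4, EF_C=6) = 6; EF_F = 6+2 = 8
ES_G = max(EF_B=5, EF_D=15) = 15; EF_G = 15+11 = 26
ES_H = 6; EF_H = 6+12 = 18
ES_I = 15; EF_I = 15+8 = 23
ES_J = max(EF_E=16, EF_F=8, EF_G=26, EF_H=18, EF_I=23) = 26; EF_J = 26+13 = 39
Expected project duration μ = 39 days. Critical path: C → D → G → J.

Variance along critical path = 1.778 + 4.000 + 1.778 + 0.111 = 7.667; σ = 2.769 days.
D = μ + z·σ = 39 + 1.645·2.769 = 43.6 days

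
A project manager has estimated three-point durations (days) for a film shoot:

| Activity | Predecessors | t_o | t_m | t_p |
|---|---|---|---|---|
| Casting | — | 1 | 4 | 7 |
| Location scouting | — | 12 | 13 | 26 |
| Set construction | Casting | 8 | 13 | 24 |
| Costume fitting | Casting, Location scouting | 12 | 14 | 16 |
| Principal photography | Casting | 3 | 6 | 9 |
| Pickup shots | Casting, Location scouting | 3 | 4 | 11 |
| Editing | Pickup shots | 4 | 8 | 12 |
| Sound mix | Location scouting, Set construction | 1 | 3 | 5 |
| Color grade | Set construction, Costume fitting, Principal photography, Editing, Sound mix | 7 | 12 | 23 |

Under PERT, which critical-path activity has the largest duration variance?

te_Casting = (1 + 4·4 + 7)/6 = 24/6 = 4; σ²_Casting = ((7−1)/6)² = 1.000
te_Location scouting = (12 + 4·13 + 26)/6 = 90/6 = 15; σ²_Location scouting = ((26−12)/6)² = 5.444
te_Set construction = (8 + 4·13 + 24)/6 = 84/6 = 14; σ²_Set construction = ((24−8)/6)² = 7.111
te_Costume fitting = (12 + 4·14 + 16)/6 = 84/6 = 14; σ²_Costume fitting = ((16−12)/6)² = 0.444
te_Principal photography = (3 + 4·6 + 9)/6 = 36/6 = 6; σ²_Principal photography = ((9−3)/6)² = 1.000
te_Pickup shots = (3 + 4·4 + 11)/6 = 30/6 = 5; σ²_Pickup shots = ((11−3)/6)² = 1.778
te_Editing = (4 + 4·8 + 12)/6 = 48/6 = 8; σ²_Editing = ((12−4)/6)² = 1.778
te_Sound mix = (1 + 4·3 + 5)/6 = 18/6 = 3; σ²_Sound mix = ((5−1)/6)² = 0.444
te_Color grade = (7 + 4·12 + 23)/6 = 78/6 = 13; σ²_Color grade = ((23−7)/6)² = 7.111

Forward pass:
ES_Casting = 0; EF_Casting = 4
ES_Location scouting = 0; EF_Location scouting = 15
ES_Set construction = 4; EF_Set construction = 4+14 = 18
ES_Costume fitting = max(EF_Casting=4, EF_Location scouting=15) = 15; EF_Costume fitting = 15+14 = 29
ES_Principal photography = 4; EF_Principal photography = 4+6 = 10
ES_Pickup shots = max(EF_Casting=4, EF_Location scouting=15) = 15; EF_Pickup shots = 15+5 = 20
ES_Editing = 20; EF_Editing = 20+8 = 28
ES_Sound mix = max(EF_Location scouting=15, EF_Set construction=18) = 18; EF_Sound mix = 18+3 = 21
ES_Color grade = max(EF_Set construction=18, EF_Costume fitting=29, EF_Principal photography=10, EF_Editing=28, EF_Sound mix=21) = 29; EF_Color grade = 29+13 = 42
Expected project duration μ = 42 days. Critical path: Location scouting → Costume fitting → Color grade.

Variances on critical path: σ²_Location scouting=5.444, σ²_Costume fitting=0.444, σ²_Color grade=7.111.
Largest is σ²_Color grade = 7.111.

Color grade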